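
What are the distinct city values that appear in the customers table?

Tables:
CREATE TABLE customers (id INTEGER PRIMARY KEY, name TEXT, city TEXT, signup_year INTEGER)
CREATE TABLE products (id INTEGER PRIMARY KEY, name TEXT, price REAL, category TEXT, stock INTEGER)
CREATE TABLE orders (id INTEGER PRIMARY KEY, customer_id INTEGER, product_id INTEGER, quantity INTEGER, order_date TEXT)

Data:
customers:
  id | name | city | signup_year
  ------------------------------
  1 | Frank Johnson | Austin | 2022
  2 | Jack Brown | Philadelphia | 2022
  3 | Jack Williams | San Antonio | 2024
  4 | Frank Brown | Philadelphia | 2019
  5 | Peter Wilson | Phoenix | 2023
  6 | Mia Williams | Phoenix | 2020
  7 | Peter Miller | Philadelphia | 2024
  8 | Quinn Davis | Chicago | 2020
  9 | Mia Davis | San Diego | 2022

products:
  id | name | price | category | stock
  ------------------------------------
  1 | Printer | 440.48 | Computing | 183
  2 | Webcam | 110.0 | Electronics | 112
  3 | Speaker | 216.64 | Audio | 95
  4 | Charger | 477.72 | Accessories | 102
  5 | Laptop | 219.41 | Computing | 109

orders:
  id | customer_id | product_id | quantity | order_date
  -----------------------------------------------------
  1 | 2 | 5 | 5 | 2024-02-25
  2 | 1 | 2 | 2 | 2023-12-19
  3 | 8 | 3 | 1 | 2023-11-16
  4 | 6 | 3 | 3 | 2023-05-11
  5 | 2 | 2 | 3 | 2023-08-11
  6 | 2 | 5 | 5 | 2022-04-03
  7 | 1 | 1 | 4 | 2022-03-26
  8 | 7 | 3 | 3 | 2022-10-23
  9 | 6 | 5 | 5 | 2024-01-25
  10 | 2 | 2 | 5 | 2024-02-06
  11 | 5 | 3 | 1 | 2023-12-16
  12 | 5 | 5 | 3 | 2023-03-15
SELECT DISTINCT city FROM customers

Execution result:
city
Austin
Philadelphia
San Antonio
Phoenix
Chicago
San Diego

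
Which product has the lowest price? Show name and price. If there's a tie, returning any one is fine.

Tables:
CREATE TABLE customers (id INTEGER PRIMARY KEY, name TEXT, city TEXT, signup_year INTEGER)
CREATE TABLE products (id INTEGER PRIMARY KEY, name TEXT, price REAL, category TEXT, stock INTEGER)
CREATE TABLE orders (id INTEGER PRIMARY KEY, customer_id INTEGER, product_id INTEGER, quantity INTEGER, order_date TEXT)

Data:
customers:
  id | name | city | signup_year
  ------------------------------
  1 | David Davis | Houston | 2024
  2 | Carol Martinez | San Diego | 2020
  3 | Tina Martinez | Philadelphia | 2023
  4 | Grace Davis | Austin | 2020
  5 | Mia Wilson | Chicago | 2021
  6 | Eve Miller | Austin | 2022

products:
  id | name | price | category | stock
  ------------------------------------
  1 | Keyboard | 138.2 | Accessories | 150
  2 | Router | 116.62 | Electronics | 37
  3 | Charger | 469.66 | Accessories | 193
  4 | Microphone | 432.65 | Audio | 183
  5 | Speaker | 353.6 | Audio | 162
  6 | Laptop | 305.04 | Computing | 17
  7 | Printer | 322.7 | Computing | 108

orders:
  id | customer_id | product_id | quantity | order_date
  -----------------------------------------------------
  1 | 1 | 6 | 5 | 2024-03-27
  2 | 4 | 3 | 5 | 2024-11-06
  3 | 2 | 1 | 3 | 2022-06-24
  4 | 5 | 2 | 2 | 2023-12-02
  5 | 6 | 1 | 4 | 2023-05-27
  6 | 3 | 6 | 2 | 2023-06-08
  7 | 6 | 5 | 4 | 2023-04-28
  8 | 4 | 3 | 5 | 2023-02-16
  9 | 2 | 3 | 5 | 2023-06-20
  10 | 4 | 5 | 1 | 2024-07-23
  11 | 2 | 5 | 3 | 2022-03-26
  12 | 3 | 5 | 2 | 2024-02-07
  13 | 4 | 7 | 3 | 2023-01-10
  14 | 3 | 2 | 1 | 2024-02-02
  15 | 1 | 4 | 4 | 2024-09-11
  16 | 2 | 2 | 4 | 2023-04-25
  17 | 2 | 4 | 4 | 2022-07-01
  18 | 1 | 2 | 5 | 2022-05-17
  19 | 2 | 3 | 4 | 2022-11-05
SELECT name, price FROM products ORDER BY price ASC LIMIT 1

Execution result:
name | price
Router | 116.62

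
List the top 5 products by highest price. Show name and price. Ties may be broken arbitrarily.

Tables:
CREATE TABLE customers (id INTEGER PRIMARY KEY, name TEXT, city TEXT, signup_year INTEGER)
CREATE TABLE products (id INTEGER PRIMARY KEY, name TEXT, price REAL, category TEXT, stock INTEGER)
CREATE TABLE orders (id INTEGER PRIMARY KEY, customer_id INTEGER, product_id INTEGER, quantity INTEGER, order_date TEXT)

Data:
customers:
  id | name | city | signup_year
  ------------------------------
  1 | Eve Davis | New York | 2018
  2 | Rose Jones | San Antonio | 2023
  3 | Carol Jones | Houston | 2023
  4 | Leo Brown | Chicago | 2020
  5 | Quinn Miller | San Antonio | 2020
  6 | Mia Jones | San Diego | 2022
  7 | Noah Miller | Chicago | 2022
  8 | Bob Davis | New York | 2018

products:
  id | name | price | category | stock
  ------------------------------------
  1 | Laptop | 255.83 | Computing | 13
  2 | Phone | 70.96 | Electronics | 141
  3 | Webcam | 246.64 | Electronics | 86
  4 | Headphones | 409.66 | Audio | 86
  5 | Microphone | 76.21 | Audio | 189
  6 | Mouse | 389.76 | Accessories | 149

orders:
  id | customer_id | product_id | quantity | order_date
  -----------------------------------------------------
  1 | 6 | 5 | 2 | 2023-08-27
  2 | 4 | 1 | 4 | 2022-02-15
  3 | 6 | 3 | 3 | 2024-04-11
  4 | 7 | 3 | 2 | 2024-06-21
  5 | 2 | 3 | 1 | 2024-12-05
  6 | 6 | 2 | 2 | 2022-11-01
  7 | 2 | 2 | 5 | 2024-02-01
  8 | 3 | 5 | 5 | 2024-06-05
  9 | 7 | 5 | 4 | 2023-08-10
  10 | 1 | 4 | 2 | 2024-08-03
SELECT name, price FROM products ORDER BY price DESC LIMIT 5

Execution result:
name | price
Headphones | 409.66
Mouse | 389.76
Laptop | 255.83
Webcam | 246.64
Microphone | 76.21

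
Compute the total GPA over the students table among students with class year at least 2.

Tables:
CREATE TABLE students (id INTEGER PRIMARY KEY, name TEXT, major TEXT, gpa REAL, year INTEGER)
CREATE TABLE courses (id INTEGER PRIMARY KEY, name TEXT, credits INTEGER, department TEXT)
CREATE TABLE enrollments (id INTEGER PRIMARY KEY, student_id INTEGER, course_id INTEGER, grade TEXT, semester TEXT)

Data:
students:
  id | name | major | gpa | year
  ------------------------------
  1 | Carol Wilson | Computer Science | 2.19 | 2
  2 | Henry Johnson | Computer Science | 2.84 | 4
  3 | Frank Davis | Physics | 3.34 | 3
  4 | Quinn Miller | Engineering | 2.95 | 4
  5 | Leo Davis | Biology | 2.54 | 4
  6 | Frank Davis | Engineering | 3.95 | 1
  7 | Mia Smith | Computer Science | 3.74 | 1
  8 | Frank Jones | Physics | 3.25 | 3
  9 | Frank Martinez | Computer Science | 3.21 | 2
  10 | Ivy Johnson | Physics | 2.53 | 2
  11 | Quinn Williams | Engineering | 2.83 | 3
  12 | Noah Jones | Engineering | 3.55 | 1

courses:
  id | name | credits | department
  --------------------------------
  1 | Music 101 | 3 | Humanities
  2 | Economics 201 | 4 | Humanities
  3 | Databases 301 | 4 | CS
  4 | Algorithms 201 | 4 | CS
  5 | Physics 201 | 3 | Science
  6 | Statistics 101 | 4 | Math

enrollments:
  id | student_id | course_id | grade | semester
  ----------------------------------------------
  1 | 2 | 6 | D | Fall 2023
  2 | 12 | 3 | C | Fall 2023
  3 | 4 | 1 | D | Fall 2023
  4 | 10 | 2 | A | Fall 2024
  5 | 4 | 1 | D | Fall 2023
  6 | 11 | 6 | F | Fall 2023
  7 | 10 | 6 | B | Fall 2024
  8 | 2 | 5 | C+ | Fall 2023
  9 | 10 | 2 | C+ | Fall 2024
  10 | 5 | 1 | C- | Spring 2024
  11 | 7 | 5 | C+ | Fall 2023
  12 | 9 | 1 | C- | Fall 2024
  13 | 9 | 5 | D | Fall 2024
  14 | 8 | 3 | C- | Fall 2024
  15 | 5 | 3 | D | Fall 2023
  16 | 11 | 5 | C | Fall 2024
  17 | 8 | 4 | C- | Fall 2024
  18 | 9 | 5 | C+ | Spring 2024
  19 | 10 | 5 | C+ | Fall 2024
SELECT SUM(gpa) FROM students WHERE year >= 2

Execution result:
25.68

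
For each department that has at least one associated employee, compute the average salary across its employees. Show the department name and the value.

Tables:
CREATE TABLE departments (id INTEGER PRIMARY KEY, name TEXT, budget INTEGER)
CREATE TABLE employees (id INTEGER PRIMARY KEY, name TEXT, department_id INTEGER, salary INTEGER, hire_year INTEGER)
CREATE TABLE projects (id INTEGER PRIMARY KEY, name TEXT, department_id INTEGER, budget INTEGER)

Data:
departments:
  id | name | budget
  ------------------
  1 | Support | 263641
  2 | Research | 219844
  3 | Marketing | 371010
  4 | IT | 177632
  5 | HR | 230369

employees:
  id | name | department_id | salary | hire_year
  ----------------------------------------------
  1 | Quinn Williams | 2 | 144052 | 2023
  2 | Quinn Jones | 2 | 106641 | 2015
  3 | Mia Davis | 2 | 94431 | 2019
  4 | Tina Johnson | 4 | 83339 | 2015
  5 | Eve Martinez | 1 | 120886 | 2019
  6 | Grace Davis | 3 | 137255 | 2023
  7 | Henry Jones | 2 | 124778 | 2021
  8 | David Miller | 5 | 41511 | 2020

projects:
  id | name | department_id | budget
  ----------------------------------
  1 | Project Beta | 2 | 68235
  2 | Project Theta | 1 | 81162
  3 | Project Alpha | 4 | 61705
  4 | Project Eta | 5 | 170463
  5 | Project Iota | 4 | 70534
SELECT p.name, AVG(c.salary) AS avg_salary FROM employees c JOIN departments p ON c.department_id = p.id GROUP BY p.id, p.name

Execution result:
name | avg_salary
Support | 120886.00
Research | 117475.50
Marketing | 137255.00
IT | 83339.00
HR | 41511.00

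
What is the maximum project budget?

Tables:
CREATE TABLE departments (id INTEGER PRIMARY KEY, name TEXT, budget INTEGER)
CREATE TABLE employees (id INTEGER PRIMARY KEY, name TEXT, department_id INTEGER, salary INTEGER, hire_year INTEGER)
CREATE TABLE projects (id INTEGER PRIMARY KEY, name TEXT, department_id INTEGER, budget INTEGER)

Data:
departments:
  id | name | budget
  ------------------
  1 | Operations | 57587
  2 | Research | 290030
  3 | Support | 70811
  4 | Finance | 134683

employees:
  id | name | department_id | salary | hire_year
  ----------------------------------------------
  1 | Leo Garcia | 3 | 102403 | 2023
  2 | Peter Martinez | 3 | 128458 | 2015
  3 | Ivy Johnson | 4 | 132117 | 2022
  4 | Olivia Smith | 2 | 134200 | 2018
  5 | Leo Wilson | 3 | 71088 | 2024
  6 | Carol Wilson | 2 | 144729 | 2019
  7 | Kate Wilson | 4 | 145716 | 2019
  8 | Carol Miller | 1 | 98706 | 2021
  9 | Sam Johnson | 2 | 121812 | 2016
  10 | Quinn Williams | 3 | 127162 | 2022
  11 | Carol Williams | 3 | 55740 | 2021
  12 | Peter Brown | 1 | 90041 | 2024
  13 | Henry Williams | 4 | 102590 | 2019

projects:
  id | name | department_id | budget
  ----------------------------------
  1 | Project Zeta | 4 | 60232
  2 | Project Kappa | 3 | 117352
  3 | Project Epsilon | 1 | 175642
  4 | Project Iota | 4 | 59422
SELECT MAX(budget) FROM projects

Execution result:
175642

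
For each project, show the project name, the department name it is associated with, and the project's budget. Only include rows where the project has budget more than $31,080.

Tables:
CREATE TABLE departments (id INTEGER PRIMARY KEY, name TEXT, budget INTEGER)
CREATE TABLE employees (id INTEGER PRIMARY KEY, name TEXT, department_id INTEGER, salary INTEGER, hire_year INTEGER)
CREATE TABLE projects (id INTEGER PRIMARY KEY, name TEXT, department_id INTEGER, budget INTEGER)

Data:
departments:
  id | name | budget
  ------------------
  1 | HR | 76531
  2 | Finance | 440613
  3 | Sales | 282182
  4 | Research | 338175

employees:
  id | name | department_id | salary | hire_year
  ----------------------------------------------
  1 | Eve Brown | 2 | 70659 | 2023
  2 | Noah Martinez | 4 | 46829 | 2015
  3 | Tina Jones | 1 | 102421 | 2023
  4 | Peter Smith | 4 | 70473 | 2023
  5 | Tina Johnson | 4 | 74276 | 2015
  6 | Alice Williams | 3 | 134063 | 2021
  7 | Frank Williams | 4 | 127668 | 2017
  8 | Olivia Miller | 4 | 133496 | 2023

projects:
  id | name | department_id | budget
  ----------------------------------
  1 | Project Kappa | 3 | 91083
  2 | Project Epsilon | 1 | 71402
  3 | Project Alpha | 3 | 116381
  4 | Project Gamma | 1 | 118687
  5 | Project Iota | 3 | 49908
SELECT c.name, p.name AS department, c.budget FROM projects c JOIN departments p ON c.department_id = p.id WHERE c.budget > 31080

Execution result:
name | department | budget
Project Kappa | Sales | 91083
Project Epsilon | HR | 71402
Project Alpha | Sales | 116381
Project Gamma | HR | 118687
Project Iota | Sales | 49908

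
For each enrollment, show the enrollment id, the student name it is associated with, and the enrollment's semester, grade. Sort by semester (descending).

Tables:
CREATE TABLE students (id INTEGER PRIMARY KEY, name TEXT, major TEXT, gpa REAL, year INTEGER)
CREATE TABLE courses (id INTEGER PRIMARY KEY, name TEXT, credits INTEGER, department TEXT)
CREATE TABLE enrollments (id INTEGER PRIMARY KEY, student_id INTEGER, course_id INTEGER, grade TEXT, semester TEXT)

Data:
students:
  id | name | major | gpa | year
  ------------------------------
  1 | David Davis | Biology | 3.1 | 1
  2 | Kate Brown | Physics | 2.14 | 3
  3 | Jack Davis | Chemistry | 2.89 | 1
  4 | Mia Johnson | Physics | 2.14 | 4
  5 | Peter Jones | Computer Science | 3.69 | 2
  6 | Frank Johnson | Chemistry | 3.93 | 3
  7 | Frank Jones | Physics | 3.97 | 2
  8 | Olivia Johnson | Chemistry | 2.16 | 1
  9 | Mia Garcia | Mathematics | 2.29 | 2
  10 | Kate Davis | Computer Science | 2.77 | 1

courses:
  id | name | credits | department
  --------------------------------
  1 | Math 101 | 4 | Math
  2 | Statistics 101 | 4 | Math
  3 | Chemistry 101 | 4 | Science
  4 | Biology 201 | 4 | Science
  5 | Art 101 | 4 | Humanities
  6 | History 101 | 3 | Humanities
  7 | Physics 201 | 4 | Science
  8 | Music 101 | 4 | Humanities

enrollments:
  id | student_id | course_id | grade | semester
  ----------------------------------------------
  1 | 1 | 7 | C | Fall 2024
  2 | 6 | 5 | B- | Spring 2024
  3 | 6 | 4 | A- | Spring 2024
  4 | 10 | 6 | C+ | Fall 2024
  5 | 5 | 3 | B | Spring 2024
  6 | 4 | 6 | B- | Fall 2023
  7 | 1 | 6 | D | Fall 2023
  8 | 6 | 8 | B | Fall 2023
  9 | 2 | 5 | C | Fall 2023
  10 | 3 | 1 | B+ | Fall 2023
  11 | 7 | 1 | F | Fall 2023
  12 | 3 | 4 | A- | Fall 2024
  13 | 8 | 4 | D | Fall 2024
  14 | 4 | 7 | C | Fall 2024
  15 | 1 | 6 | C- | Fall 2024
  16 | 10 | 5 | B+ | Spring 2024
SELECT c.id, p.name AS student, c.semester, c.grade FROM enrollments c JOIN students p ON c.student_id = p.id ORDER BY c.semester DESC

Execution result:
id | student | semester | grade
2 | Frank Johnson | Spring 2024 | B-
3 | Frank Johnson | Spring 2024 | A-
5 | Peter Jones | Spring 2024 | B
16 | Kate Davis | Spring 2024 | B+
1 | David Davis | Fall 2024 | C
4 | Kate Davis | Fall 2024 | C+
12 | Jack Davis | Fall 2024 | A-
13 | Olivia Johnson | Fall 2024 | D
14 | Mia Johnson | Fall 2024 | C
15 | David Davis | Fall 2024 | C-
6 | Mia Johnson | Fall 2023 | B-
7 | David Davis | Fall 2023 | D
8 | Frank Johnson | Fall 2023 | B
9 | Kate Brown | Fall 2023 | C
10 | Jack Davis | Fall 2023 | B+
11 | Frank Jones | Fall 2023 | F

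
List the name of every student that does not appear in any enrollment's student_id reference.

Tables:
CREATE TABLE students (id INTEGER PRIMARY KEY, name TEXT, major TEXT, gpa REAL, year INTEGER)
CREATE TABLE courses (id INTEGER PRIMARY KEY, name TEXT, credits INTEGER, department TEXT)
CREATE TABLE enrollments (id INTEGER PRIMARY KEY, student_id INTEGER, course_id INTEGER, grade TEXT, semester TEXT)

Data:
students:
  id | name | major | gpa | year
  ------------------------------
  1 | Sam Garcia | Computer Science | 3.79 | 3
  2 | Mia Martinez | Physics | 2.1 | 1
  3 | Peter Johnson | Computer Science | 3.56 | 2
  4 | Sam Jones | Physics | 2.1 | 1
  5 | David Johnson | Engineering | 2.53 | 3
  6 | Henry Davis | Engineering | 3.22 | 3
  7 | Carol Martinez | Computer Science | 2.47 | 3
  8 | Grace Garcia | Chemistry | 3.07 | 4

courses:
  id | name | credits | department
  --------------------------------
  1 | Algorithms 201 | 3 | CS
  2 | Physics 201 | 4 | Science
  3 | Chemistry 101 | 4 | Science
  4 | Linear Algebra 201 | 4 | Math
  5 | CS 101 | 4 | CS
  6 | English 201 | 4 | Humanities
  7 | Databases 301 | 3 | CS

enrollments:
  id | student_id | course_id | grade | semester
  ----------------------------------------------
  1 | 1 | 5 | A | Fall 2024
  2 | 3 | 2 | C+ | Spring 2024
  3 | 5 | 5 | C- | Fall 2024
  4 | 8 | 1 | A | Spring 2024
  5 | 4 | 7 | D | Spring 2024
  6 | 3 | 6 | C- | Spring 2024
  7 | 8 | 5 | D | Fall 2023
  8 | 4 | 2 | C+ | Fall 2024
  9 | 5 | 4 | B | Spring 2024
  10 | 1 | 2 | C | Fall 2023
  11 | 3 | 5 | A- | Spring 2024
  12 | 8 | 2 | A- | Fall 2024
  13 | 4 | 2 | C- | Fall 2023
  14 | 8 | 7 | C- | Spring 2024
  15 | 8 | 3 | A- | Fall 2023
SELECT p.name FROM students p LEFT JOIN enrollments c ON c.student_id = p.id WHERE c.id IS NULL

Execution result:
name
Mia Martinez
Henry Davis
Carol Martinez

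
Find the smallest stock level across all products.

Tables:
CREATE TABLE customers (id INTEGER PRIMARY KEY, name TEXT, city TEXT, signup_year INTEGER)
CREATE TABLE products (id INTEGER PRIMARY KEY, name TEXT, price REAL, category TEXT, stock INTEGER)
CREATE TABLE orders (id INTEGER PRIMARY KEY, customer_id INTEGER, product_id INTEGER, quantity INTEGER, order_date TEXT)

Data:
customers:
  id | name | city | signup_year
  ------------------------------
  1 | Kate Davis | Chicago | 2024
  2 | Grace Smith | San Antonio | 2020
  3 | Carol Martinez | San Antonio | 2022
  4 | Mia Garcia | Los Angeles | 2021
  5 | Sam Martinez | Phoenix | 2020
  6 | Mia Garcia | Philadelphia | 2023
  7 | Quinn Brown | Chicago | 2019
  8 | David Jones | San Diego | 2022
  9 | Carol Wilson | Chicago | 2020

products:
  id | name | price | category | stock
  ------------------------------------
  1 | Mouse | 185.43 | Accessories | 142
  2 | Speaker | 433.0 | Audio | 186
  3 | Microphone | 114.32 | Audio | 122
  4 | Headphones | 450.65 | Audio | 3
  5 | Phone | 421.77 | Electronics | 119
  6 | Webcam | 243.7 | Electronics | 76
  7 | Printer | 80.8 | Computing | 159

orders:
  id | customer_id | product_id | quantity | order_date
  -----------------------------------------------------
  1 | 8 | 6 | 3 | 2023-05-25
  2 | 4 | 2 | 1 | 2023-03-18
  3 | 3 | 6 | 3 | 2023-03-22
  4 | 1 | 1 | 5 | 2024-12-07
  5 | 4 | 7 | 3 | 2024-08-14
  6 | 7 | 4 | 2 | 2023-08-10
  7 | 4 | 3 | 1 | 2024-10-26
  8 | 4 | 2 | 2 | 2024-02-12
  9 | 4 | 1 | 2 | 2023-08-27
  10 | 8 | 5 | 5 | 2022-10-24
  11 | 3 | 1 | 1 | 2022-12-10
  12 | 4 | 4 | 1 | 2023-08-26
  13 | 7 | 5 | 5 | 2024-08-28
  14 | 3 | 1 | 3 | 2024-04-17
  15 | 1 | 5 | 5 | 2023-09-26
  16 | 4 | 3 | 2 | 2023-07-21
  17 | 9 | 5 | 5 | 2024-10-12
SELECT MIN(stock) FROM products

Execution result:
3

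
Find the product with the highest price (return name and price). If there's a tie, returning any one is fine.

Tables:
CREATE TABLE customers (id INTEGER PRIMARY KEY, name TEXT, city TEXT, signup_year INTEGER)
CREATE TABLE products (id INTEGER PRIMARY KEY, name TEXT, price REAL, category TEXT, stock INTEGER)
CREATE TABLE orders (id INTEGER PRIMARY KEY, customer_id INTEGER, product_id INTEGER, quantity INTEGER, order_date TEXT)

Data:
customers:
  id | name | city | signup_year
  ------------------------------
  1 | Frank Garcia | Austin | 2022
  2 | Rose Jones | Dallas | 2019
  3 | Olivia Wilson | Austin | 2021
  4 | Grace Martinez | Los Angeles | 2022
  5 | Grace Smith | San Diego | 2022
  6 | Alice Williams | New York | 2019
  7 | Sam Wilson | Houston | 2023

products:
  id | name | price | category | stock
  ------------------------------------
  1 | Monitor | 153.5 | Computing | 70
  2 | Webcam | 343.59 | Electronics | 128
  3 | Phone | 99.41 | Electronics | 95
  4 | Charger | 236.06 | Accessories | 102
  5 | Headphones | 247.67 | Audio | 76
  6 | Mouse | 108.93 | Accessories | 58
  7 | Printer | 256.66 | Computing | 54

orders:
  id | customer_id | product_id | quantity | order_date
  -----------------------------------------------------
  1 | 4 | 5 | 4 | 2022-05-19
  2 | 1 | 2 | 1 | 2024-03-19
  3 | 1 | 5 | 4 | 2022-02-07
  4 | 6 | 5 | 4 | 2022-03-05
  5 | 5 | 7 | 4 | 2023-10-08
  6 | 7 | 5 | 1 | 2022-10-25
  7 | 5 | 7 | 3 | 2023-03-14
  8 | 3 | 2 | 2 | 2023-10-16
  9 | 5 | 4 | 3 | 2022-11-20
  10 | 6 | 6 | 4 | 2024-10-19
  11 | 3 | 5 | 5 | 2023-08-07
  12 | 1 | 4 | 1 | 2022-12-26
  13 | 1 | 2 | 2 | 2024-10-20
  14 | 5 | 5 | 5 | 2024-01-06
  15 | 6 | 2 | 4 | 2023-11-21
SELECT name, price FROM products ORDER BY price DESC LIMIT 1

Execution result:
name | price
Webcam | 343.59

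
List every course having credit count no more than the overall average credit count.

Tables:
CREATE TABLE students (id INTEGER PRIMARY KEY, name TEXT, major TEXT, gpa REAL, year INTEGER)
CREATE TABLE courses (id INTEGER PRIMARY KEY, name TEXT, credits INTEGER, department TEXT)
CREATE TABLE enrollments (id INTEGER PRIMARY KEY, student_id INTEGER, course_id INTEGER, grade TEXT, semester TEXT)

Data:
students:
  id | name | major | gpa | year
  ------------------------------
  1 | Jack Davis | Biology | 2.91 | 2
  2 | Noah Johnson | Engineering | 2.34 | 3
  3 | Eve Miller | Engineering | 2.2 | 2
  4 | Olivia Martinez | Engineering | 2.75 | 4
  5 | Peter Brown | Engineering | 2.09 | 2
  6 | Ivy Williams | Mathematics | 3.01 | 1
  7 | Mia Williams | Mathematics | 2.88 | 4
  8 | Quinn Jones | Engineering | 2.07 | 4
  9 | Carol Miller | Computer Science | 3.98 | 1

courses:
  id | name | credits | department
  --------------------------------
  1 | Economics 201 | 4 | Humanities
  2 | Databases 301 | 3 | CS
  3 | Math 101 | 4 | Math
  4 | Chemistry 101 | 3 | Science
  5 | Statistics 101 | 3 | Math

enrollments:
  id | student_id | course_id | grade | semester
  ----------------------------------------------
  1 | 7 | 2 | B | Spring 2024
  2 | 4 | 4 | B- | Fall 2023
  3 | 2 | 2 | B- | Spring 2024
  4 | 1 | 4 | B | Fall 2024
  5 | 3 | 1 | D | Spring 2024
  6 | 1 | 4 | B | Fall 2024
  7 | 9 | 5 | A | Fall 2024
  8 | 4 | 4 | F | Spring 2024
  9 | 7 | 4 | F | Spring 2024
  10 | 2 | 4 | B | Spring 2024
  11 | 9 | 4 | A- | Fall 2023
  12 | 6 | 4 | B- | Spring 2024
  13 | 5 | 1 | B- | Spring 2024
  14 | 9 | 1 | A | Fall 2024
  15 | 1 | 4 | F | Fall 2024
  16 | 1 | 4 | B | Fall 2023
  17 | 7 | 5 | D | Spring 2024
SELECT name, credits FROM courses WHERE credits <= (SELECT AVG(credits) FROM courses)

Execution result:
name | credits
Databases 301 | 3
Chemistry 101 | 3
Statistics 101 | 3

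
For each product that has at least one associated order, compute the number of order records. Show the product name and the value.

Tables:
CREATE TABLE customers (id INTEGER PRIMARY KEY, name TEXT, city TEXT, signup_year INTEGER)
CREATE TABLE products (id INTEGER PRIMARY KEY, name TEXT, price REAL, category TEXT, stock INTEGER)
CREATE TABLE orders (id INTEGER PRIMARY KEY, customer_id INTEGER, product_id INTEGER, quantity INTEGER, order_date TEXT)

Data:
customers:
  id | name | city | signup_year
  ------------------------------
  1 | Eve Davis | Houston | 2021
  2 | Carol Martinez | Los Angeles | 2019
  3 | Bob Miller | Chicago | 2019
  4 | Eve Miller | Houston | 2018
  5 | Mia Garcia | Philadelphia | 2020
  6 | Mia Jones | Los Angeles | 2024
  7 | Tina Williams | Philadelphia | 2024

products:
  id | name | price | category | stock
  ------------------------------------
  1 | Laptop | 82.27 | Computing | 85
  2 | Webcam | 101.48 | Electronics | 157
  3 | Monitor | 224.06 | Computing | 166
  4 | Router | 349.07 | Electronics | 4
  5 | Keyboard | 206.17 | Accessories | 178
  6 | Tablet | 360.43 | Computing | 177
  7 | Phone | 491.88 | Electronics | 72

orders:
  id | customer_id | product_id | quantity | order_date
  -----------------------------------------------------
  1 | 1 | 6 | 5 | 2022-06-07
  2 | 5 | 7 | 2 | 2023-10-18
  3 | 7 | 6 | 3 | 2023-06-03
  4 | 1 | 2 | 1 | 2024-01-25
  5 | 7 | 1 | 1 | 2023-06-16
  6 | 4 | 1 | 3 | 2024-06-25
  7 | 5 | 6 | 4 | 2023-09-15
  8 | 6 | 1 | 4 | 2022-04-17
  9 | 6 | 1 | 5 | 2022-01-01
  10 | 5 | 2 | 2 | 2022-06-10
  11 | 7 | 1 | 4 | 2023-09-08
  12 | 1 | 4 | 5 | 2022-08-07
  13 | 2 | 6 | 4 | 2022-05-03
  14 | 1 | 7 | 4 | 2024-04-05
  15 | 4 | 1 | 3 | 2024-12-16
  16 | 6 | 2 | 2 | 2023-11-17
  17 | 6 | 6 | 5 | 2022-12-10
SELECT p.name, COUNT(*) AS n FROM orders c JOIN products p ON c.product_id = p.id GROUP BY p.id, p.name

Execution result:
name | n
Laptop | 6
Webcam | 3
Router | 1
Tablet | 5
Phone | 2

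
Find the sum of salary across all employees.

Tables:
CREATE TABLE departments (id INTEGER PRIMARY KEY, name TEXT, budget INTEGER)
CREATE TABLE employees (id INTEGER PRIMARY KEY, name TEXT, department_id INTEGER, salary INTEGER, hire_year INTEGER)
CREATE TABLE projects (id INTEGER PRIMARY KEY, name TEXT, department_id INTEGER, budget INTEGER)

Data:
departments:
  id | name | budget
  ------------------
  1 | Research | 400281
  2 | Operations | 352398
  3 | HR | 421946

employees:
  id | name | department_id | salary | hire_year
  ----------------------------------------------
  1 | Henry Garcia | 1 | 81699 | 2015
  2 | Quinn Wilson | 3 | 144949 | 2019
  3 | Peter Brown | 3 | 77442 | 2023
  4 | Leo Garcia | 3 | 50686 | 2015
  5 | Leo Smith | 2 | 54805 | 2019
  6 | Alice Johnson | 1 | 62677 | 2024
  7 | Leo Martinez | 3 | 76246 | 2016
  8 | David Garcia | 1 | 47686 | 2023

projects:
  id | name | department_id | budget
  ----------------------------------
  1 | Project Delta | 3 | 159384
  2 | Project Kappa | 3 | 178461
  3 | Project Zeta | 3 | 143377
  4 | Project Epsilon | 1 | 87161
SELECT SUM(salary) FROM employees

Execution result:
596190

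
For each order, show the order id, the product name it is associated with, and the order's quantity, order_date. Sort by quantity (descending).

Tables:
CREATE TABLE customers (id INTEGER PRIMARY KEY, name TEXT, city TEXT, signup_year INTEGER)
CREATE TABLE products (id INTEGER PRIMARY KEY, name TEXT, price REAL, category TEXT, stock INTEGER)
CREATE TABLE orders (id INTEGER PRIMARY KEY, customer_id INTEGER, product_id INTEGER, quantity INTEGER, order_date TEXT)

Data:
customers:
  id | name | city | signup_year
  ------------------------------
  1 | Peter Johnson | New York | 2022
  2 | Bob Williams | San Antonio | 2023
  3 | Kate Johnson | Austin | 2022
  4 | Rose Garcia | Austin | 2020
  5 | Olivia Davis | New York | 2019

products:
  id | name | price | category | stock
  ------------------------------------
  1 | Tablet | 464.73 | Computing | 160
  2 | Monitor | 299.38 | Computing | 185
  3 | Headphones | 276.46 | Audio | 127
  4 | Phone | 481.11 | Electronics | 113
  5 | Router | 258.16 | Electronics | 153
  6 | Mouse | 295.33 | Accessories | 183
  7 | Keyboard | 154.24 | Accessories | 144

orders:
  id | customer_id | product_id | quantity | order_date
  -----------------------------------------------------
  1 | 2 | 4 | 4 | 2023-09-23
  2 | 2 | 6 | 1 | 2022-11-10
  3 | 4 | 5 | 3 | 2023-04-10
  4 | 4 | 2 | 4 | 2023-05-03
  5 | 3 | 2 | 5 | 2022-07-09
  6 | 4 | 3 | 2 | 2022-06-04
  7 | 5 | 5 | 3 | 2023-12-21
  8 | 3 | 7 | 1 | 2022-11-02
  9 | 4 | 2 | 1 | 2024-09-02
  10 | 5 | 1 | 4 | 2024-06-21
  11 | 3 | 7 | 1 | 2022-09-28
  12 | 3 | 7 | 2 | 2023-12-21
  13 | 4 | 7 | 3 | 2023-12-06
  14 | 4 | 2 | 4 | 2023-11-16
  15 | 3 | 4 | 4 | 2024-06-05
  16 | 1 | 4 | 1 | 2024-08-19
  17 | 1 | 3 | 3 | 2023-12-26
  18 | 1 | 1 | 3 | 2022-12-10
SELECT c.id, p.name AS product, c.quantity, c.order_date FROM orders c JOIN products p ON c.product_id = p.id ORDER BY c.quantity DESC

Execution result:
id | product | quantity | order_date
5 | Monitor | 5 | 2022-07-09
1 | Phone | 4 | 2023-09-23
4 | Monitor | 4 | 2023-05-03
10 | Tablet | 4 | 2024-06-21
14 | Monitor | 4 | 2023-11-16
15 | Phone | 4 | 2024-06-05
3 | Router | 3 | 2023-04-10
7 | Router | 3 | 2023-12-21
13 | Keyboard | 3 | 2023-12-06
17 | Headphones | 3 | 2023-12-26
18 | Tablet | 3 | 2022-12-10
6 | Headphones | 2 | 2022-06-04
12 | Keyboard | 2 | 2023-12-21
2 | Mouse | 1 | 2022-11-10
8 | Keyboard | 1 | 2022-11-02
9 | Monitor | 1 | 2024-09-02
11 | Keyboard | 1 | 2022-09-28
16 | Phone | 1 | 2024-08-19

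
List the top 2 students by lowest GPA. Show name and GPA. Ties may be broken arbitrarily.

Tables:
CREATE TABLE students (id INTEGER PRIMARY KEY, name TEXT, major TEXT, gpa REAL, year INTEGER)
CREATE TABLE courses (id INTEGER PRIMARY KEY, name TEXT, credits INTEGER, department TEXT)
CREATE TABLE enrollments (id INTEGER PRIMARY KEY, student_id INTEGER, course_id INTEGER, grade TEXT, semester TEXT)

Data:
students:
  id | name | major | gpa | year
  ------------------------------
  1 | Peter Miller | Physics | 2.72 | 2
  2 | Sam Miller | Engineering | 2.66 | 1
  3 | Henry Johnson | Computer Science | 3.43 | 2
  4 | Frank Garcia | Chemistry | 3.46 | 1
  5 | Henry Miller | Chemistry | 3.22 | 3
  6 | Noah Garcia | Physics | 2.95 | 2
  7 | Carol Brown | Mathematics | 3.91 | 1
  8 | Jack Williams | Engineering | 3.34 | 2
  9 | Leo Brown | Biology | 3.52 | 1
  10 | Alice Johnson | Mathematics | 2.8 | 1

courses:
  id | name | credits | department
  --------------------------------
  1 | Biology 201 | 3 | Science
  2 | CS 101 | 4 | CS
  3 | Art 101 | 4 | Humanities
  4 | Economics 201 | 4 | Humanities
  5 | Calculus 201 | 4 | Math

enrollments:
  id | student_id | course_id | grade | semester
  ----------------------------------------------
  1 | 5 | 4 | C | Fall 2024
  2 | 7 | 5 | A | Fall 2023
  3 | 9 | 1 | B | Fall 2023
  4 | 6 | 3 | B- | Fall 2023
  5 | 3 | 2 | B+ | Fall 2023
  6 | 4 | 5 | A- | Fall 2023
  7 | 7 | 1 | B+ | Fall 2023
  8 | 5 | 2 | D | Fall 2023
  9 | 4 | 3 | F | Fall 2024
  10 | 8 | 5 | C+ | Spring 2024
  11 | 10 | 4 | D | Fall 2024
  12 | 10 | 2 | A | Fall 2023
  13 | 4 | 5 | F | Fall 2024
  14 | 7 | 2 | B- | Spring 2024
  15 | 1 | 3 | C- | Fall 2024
SELECT name, gpa FROM students ORDER BY gpa ASC LIMIT 2

Execution result:
name | gpa
Sam Miller | 2.66
Peter Miller | 2.72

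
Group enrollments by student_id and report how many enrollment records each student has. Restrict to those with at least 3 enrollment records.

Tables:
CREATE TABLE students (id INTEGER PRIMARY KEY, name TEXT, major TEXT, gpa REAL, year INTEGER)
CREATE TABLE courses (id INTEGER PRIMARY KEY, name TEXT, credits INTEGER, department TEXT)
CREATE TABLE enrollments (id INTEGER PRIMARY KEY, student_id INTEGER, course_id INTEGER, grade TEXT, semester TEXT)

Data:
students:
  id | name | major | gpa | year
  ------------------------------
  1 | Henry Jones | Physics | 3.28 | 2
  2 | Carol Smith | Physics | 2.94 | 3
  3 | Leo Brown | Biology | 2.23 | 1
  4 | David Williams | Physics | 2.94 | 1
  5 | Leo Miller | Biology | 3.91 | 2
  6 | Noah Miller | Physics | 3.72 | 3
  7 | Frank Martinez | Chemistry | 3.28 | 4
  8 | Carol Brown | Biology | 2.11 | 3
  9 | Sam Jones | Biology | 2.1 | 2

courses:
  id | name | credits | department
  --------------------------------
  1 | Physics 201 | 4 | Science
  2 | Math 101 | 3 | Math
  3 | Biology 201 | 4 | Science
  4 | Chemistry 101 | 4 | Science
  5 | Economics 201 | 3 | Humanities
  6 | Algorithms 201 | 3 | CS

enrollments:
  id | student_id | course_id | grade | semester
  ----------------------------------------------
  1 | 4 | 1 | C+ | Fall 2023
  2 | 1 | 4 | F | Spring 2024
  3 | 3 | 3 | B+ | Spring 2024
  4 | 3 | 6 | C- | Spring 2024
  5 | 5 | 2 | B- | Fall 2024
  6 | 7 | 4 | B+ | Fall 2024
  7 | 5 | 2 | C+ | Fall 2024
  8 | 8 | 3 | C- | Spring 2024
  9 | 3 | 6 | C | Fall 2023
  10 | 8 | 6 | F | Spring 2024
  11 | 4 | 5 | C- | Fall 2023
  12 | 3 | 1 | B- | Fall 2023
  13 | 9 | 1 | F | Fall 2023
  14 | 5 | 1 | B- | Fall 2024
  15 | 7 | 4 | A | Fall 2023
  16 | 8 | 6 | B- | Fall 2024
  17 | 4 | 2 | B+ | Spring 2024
SELECT student_id, COUNT(*) AS enrollment_count FROM enrollments GROUP BY student_id HAVING COUNT(*) >= 3

Execution result:
student_id | enrollment_count
3 | 4
4 | 3
5 | 3
8 | 3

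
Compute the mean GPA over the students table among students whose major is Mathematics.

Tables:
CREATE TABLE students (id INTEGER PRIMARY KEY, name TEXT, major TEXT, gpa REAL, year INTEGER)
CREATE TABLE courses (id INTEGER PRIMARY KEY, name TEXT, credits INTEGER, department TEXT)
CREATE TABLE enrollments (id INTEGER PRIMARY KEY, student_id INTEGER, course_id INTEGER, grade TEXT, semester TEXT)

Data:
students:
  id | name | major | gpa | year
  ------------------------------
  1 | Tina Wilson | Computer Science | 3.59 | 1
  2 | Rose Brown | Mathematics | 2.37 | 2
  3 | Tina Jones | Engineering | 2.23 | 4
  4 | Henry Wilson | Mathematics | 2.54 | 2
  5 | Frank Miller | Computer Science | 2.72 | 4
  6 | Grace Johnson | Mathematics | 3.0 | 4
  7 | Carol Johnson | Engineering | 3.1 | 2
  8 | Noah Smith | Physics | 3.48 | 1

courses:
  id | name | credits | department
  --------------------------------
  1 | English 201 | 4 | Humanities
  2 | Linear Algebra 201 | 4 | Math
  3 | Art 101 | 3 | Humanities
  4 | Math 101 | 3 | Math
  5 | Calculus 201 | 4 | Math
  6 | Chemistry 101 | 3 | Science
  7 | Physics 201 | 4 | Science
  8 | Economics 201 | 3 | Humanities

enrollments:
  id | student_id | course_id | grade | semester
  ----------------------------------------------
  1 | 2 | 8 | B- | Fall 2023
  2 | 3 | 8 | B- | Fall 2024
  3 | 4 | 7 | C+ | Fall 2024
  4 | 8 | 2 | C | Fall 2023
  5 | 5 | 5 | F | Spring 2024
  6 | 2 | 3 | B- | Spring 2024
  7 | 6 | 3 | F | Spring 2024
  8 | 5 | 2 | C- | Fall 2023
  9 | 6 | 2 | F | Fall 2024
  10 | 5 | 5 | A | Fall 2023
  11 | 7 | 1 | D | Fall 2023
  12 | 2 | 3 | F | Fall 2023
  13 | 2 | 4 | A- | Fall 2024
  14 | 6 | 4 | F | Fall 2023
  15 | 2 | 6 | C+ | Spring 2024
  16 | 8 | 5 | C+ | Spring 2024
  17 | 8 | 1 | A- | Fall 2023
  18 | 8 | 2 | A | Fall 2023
SELECT AVG(gpa) FROM students WHERE major = 'Mathematics'

Execution result:
2.64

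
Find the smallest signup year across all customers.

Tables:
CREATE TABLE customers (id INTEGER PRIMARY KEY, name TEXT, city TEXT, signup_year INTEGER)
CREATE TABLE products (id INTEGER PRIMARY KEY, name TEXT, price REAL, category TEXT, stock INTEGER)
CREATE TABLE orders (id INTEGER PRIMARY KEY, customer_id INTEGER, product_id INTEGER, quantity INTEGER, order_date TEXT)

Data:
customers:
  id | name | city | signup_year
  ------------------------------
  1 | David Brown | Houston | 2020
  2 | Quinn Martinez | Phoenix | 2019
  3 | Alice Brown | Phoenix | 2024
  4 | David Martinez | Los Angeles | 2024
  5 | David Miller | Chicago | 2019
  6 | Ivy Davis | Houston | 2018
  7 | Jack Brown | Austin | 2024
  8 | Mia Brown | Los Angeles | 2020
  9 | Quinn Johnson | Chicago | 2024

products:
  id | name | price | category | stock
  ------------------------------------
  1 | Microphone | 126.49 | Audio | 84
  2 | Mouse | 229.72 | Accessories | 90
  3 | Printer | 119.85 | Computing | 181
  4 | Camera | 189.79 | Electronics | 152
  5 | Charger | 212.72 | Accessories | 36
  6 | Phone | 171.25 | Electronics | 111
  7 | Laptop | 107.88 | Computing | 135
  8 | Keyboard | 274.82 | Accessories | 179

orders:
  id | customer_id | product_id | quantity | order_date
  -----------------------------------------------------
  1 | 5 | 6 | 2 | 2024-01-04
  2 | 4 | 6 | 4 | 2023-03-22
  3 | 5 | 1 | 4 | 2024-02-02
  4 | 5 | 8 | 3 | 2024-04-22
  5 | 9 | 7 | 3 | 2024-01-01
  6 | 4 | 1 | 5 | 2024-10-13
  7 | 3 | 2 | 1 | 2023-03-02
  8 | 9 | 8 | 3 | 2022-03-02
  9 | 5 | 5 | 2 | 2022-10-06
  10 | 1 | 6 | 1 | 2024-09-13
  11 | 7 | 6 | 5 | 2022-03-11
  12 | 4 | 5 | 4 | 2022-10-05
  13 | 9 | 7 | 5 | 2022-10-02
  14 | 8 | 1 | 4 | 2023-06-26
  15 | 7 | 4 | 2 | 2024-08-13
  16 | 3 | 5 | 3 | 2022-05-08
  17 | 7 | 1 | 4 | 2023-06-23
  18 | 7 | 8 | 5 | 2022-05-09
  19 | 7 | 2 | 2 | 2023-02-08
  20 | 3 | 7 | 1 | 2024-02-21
SELECT MIN(signup_year) FROM customers

Execution result:
2018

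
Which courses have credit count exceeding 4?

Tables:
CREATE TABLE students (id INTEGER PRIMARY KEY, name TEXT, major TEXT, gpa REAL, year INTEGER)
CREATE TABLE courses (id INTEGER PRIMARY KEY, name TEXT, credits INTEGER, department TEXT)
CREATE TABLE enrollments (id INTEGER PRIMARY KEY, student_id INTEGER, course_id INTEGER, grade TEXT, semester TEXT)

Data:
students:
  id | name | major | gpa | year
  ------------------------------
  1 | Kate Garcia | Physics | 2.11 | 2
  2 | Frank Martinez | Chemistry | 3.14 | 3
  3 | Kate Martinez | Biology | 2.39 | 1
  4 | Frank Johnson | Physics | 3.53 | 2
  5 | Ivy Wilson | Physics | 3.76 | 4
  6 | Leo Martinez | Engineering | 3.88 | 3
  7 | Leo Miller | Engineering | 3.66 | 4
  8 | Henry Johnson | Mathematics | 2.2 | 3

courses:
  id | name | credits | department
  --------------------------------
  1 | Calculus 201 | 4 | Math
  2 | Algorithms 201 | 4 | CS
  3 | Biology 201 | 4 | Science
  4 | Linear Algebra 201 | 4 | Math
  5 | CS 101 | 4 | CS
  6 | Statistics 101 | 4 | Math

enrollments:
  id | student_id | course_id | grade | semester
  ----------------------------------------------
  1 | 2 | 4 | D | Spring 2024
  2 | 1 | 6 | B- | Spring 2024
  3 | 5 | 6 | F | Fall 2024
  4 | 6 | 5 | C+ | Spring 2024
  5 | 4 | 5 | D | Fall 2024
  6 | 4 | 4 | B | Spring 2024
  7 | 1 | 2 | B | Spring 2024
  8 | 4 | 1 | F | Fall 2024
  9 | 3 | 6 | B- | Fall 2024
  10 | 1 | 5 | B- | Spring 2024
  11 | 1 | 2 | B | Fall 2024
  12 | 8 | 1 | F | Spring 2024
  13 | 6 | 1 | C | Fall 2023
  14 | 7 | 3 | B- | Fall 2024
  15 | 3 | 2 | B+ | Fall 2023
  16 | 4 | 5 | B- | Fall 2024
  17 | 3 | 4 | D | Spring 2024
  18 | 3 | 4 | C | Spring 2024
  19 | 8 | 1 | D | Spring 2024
SELECT name, credits FROM courses WHERE credits > 4

Execution result:
(no rows)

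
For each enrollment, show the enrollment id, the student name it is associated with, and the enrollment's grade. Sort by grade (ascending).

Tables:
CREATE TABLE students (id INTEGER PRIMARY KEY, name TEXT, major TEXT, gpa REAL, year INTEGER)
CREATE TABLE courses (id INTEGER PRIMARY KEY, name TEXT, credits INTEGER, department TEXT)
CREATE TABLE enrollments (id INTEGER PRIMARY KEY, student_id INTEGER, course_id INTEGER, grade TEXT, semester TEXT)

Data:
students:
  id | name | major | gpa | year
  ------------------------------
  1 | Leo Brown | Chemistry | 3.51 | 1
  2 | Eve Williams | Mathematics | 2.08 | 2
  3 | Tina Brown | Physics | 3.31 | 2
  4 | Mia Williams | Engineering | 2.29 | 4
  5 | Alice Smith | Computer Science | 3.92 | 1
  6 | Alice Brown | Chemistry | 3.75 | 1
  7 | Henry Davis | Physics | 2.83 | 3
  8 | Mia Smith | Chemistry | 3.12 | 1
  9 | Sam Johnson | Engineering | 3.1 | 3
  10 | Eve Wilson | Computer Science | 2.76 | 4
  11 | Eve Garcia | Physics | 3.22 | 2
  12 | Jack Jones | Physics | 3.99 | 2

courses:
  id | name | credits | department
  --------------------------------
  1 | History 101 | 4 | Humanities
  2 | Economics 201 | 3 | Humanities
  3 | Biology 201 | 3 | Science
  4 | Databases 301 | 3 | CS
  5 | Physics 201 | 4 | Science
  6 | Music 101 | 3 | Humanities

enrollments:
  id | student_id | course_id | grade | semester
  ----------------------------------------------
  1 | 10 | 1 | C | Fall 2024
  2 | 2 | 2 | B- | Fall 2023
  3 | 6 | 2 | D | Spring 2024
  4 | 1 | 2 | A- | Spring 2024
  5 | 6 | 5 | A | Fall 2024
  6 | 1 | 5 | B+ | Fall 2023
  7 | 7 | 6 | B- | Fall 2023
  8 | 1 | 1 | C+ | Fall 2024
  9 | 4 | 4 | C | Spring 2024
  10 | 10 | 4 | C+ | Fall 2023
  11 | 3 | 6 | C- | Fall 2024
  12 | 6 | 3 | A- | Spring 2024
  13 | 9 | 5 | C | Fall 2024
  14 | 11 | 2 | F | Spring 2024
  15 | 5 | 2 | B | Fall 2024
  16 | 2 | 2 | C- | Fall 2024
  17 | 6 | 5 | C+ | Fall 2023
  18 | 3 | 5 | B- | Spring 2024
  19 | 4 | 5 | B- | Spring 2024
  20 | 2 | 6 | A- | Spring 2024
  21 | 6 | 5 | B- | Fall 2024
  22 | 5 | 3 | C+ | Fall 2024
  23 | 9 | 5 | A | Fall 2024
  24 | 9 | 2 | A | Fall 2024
SELECT c.id, p.name AS student, c.grade FROM enrollments c JOIN students p ON c.student_id = p.id ORDER BY c.grade ASC

Execution result:
id | student | grade
5 | Alice Brown | A
23 | Sam Johnson | A
24 | Sam Johnson | A
4 | Leo Brown | A-
12 | Alice Brown | A-
20 | Eve Williams | A-
15 | Alice Smith | B
6 | Leo Brown | B+
2 | Eve Williams | B-
7 | Henry Davis | B-
18 | Tina Brown | B-
19 | Mia Williams | B-
21 | Alice Brown | B-
1 | Eve Wilson | C
9 | Mia Williams | C
13 | Sam Johnson | C
8 | Leo Brown | C+
10 | Eve Wilson | C+
17 | Alice Brown | C+
22 | Alice Smith | C+
11 | Tina Brown | C-
16 | Eve Williams | C-
3 | Alice Brown | D
14 | Eve Garcia | F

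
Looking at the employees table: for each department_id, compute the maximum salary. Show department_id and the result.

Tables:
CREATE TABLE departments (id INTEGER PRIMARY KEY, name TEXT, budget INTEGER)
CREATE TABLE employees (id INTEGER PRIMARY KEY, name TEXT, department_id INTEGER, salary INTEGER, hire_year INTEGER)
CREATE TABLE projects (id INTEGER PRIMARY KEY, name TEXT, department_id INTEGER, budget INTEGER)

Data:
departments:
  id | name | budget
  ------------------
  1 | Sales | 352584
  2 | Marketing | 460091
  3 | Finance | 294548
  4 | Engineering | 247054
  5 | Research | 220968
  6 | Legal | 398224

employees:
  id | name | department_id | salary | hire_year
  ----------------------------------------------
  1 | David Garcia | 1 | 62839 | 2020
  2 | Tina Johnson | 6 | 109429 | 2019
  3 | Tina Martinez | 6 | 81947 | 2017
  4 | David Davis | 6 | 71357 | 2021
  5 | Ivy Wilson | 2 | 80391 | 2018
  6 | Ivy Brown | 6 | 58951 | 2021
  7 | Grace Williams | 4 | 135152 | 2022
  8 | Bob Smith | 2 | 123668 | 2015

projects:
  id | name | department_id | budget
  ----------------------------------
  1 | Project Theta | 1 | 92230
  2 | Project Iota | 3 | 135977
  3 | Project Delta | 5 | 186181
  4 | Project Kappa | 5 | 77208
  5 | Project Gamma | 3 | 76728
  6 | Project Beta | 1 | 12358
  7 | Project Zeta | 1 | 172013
SELECT department_id, MAX(salary) AS max_salary FROM employees GROUP BY department_id

Execution result:
department_id | max_salary
1 | 62839
2 | 123668
4 | 135152
6 | 109429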